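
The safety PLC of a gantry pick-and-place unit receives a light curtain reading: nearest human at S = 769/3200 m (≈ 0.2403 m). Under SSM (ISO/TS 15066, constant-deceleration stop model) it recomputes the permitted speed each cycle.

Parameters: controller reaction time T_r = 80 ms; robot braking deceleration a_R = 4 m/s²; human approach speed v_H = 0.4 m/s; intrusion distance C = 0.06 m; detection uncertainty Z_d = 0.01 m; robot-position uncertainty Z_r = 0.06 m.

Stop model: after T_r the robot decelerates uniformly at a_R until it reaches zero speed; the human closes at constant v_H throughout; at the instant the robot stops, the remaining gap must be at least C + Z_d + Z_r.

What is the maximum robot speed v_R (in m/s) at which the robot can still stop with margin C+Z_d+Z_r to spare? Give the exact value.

collect terms ⇒ (1/8)·v_R² + (9/50)·v_R + (-1253/16000) = 0
  disc = (9/50)² − 4·(1/8)·(-1253/16000) = 11449/160000 ; √disc = 107/400
  v_R = (−(9/50) + 107/400) / (2·(1/8)) = 7/20 m/s
check:
braking lasts T_s = (7/20)/4 = 0.0875 s
reaction-phase robot travel = 0.3500·0.0800 = 0.0280 m
robot covers 0.3500·0.0875 − ½·4.0000·0.0875² = 0.0153 m while stopping
human over T_r+T_s: 0.4000·(0.0800+0.0875) = 0.0670 m
residual clearance needed = 0.0600+0.0100+0.0600 = 0.1300 m
sum ≈ 0.0280+0.0153+0.0670+0.1300 ≈ 0.2403 m = S ✓

v_R_max = 7/20 m/s = 0.3500 m/s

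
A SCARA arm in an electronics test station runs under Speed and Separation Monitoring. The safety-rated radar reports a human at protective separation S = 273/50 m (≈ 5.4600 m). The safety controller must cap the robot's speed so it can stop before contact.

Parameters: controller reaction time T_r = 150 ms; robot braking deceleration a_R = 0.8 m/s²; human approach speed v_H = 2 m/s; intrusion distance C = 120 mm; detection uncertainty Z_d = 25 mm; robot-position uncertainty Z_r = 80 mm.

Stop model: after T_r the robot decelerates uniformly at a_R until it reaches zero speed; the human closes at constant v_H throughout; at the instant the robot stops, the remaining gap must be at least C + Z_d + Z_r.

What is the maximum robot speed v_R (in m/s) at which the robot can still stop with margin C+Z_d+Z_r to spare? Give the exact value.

v_R_max = 7/5 m/s = 1.4000 m/s

quadratic (5/8)·v² + (53/20)·v + (-987/200) = 0
  disc = (53/20)² − 4·(5/8)·(-987/200) = 484/25 ; √disc = 22/5
  v_R = (−(53/20) + 22/5) / (2·(5/8)) = 7/5 m/s
check:
stop time T_s = (7/5)/(4/5) = 1.7500 s
robot in T_r: 1.4000·0.1500 = 0.2100 m
robot covers 1.4000·1.7500 − ½·0.8000·1.7500² = 1.2250 m while stopping
person approaches 2.0000·(0.1500+1.7500) = 3.8000 m
residual clearance needed = 0.1200+0.0250+0.0800 = 0.2250 m
sum ≈ 0.2100+1.2250+3.8000+0.2250 ≈ 5.4600 m = S ✓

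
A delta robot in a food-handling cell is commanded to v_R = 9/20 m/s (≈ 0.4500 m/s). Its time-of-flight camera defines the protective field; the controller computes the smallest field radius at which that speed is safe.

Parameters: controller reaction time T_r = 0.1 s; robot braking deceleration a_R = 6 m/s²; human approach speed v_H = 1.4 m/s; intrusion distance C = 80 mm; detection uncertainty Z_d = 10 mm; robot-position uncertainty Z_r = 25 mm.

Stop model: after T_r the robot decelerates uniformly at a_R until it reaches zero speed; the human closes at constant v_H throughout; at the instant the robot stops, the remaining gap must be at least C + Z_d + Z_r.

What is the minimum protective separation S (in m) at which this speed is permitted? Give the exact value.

S_min = 27/64 m = 0.4219 m

T_s = v_R/a_R = (9/20)/6 = 0.0750 s
robot covers v_R·T_r = 0.4500·0.1000 = 0.0450 m before braking
robot under decel: 0.4500²/(2·6.0000) = 0.0169 m
human over T_r+T_s: 1.4000·(0.1000+0.0750) = 0.2450 m
C+Z_d+Z_r = 0.0800+0.0100+0.0250 = 0.1150 m
S_min ≈ 0.0450+0.0169+0.2450+0.1150  ⇒  S_min = 27/64 m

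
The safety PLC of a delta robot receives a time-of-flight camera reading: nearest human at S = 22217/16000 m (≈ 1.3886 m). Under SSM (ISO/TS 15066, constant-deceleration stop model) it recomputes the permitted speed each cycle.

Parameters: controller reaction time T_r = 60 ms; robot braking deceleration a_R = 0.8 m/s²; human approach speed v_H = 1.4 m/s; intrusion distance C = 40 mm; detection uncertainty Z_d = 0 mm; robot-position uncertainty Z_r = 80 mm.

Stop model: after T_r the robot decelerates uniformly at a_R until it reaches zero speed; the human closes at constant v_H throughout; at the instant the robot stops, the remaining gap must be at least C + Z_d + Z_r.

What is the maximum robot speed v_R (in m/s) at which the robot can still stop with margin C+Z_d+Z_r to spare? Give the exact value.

v_R_max = 11/20 m/s = 0.5500 m/s

at the boundary: (5/8)·v² + (181/100)·v + (-18953/16000) = 0
  disc = (181/100)² − 4·(5/8)·(-18953/16000) = 998001/160000 ; √disc = 999/400
  v_R = (−(181/100) + 999/400) / (2·(5/8)) = 11/20 m/s
check:
stop time T_s = (11/20)/(4/5) = 0.6875 s
robot covers v_R·T_r = 0.5500·0.0600 = 0.0330 m before braking
robot covers 0.5500·0.6875 − ½·0.8000·0.6875² = 0.1891 m while stopping
human over T_r+T_s: 1.4000·(0.0600+0.6875) = 1.0465 m
C+Z_d+Z_r = 0.0400+0.0000+0.0800 = 0.1200 m
sum ≈ 0.0330+0.1891+1.0465+0.1200 ≈ 1.3886 m = S ✓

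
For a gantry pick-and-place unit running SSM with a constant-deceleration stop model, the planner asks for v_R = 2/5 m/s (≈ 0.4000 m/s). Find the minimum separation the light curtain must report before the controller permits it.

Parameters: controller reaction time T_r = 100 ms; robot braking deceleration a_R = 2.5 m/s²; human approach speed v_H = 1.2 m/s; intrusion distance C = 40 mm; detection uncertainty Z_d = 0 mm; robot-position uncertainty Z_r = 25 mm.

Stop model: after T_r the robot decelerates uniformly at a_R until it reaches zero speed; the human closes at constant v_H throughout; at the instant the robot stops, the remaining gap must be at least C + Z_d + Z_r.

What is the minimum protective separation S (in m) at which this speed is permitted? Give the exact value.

stop time T_s = (2/5)/(5/2) = 0.1600 s
reaction-phase robot travel = 0.4000·0.1000 = 0.0400 m
braking distance = 0.4000²/(2·2.5000) = 0.0320 m
human closes 1.2000·0.2600 = 0.3120 m
residual clearance needed = 0.0400+0.0000+0.0250 = 0.0650 m
S_min ≈ 0.0400+0.0320+0.3120+0.0650  ⇒  S_min = 449/1000 m

S_min = 449/1000 m = 0.4490 m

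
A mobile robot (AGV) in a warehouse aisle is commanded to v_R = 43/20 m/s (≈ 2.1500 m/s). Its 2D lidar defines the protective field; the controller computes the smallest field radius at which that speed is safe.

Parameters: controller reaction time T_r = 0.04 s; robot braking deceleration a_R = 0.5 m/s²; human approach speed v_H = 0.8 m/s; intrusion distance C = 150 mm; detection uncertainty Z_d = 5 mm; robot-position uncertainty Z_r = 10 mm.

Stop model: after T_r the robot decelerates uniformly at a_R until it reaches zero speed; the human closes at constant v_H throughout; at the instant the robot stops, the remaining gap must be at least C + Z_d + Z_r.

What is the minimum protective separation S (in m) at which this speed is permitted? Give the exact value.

braking lasts T_s = (43/20)/(1/2) = 4.3000 s
reaction-phase robot travel = 2.1500·0.0400 = 0.0860 m
robot covers 2.1500·4.3000 − ½·0.5000·4.3000² = 4.6225 m while stopping
human closes 0.8000·4.3400 = 3.4720 m
residual clearance needed = 0.1500+0.0050+0.0100 = 0.1650 m
S_min ≈ 0.0860+4.6225+3.4720+0.1650  ⇒  S_min = 16691/2000 m

S_min = 16691/2000 m = 8.3455 m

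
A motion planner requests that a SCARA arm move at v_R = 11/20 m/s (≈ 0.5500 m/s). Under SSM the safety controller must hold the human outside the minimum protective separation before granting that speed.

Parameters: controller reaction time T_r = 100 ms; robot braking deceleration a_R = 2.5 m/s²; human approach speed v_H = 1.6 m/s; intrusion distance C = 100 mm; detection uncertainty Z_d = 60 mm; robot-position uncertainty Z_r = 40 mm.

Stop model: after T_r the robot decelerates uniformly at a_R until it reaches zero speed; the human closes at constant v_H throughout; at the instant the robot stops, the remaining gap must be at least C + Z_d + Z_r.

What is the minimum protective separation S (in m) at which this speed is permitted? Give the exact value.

T_s = v_R/a_R = (11/20)/(5/2) = 0.2200 s
robot in T_r: 0.5500·0.1000 = 0.0550 m
robot under decel: 0.5500²/(2·2.5000) = 0.0605 m
human closes 1.6000·0.3200 = 0.5120 m
margins: 0.1000+0.0600+0.0400 = 0.2000 m
S_min ≈ 0.0550+0.0605+0.5120+0.2000  ⇒  S_min = 331/400 m

S_min = 331/400 m = 0.8275 m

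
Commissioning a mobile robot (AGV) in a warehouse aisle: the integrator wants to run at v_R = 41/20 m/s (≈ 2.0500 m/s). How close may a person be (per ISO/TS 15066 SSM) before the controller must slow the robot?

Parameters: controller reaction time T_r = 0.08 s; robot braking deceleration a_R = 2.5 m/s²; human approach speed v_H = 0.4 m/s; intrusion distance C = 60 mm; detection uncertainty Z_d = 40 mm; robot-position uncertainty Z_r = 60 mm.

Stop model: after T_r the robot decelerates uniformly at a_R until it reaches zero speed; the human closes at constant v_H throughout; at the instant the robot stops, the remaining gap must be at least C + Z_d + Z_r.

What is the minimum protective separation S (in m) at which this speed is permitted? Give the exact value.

S_min = 3049/2000 m = 1.5245 m

stop time T_s = (41/20)/(5/2) = 0.8200 s
reaction-phase robot travel = 2.0500·0.0800 = 0.1640 m
robot covers 2.0500·0.8200 − ½·2.5000·0.8200² = 0.8405 m while stopping
human over T_r+T_s: 0.4000·(0.0800+0.8200) = 0.3600 m
residual clearance needed = 0.0600+0.0400+0.0600 = 0.1600 m
S_min ≈ 0.1640+0.8405+0.3600+0.1600  ⇒  S_min = 3049/2000 m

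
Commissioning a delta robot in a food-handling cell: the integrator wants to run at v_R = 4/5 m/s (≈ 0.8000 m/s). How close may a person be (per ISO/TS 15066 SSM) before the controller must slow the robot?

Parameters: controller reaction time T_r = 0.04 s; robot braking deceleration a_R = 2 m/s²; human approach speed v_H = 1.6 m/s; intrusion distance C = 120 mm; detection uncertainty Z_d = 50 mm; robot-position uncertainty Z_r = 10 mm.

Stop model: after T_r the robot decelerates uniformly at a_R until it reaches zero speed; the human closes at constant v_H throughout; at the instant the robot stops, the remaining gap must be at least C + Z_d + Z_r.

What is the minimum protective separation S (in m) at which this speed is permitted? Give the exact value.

S_min = 269/250 m = 1.0760 m

stop time T_s = (4/5)/2 = 0.4000 s
robot in T_r: 0.8000·0.0400 = 0.0320 m
robot covers 0.8000·0.4000 − ½·2.0000·0.4000² = 0.1600 m while stopping
human closes 1.6000·0.4400 = 0.7040 m
margins: 0.1200+0.0500+0.0100 = 0.1800 m
S_min ≈ 0.0320+0.1600+0.7040+0.1800  ⇒  S_min = 269/250 m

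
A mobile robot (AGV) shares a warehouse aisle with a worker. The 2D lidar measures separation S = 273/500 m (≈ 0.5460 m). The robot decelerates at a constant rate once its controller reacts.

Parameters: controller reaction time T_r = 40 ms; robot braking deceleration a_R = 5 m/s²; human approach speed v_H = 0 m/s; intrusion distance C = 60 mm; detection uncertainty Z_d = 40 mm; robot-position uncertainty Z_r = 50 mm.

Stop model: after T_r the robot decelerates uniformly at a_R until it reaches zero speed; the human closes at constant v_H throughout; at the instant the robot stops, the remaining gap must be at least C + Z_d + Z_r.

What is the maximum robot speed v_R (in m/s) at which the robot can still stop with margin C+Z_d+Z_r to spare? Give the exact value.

v_R_max = 9/5 m/s = 1.8000 m/s

quadratic (1/10)·v² + (1/25)·v + (-99/250) = 0
  disc = (1/25)² − 4·(1/10)·(-99/250) = 4/25 ; √disc = 2/5
  v_R = (−(1/25) + 2/5) / (2·(1/10)) = 9/5 m/s
check:
stop time T_s = (9/5)/5 = 0.3600 s
robot in T_r: 1.8000·0.0400 = 0.0720 m
braking distance = 1.8000²/(2·5.0000) = 0.3240 m
human closes 0.0000·0.4000 = 0.0000 m
C+Z_d+Z_r = 0.0600+0.0400+0.0500 = 0.1500 m
sum ≈ 0.0720+0.3240+0.0000+0.1500 ≈ 0.5460 m = S ✓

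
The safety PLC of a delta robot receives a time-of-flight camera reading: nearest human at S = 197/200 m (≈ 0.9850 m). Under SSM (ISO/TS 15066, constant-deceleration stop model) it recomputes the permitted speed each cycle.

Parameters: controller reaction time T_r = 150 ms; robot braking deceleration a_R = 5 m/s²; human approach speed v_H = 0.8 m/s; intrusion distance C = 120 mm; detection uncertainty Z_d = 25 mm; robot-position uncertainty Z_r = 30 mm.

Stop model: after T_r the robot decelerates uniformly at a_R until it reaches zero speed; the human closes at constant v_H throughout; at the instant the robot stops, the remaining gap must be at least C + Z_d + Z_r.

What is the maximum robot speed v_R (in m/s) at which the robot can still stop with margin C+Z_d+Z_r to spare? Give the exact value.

v_R_max = 3/2 m/s = 1.5000 m/s

at the boundary: (1/10)·v² + (31/100)·v + (-69/100) = 0
  disc = (31/100)² − 4·(1/10)·(-69/100) = 3721/10000 ; √disc = 61/100
  v_R = (−(31/100) + 61/100) / (2·(1/10)) = 3/2 m/s
check:
braking lasts T_s = (3/2)/5 = 0.3000 s
reaction-phase robot travel = 1.5000·0.1500 = 0.2250 m
robot under decel: 1.5000²/(2·5.0000) = 0.2250 m
human over T_r+T_s: 0.8000·(0.1500+0.3000) = 0.3600 m
C+Z_d+Z_r = 0.1200+0.0250+0.0300 = 0.1750 m
sum ≈ 0.2250+0.2250+0.3600+0.1750 ≈ 0.9850 m = S ✓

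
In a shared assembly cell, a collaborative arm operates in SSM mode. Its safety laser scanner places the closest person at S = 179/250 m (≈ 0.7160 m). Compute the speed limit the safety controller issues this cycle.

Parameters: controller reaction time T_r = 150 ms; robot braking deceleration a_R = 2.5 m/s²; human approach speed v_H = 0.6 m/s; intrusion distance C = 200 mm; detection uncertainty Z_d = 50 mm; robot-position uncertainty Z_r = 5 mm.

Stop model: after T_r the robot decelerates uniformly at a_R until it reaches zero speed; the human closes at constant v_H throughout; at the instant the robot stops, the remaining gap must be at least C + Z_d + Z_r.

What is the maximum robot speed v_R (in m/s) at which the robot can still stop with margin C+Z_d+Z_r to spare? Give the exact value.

quadratic (1/5)·v² + (39/100)·v + (-371/1000) = 0
  disc = (39/100)² − 4·(1/5)·(-371/1000) = 4489/10000 ; √disc = 67/100
  v_R = (−(39/100) + 67/100) / (2·(1/5)) = 7/10 m/s
check:
stop time T_s = (7/10)/(5/2) = 0.2800 s
robot in T_r: 0.7000·0.1500 = 0.1050 m
robot under decel: 0.7000²/(2·2.5000) = 0.0980 m
human closes 0.6000·0.4300 = 0.2580 m
residual clearance needed = 0.2000+0.0500+0.0050 = 0.2550 m
sum ≈ 0.1050+0.0980+0.2580+0.2550 ≈ 0.7160 m = S ✓

v_R_max = 7/10 m/s = 0.7000 m/s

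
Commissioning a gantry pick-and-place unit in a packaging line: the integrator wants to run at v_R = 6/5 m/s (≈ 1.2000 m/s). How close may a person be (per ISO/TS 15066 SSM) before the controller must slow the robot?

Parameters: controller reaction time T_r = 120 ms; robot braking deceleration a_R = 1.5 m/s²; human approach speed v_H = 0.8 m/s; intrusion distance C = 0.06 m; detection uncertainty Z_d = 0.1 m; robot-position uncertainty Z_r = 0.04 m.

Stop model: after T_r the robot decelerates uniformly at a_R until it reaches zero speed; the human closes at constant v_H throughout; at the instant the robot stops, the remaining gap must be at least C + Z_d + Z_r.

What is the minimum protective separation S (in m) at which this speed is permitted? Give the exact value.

S_min = 39/25 m = 1.5600 m

braking lasts T_s = (6/5)/(3/2) = 0.8000 s
reaction-phase robot travel = 1.2000·0.1200 = 0.1440 m
robot under decel: 1.2000²/(2·1.5000) = 0.4800 m
human closes 0.8000·0.9200 = 0.7360 m
residual clearance needed = 0.0600+0.1000+0.0400 = 0.2000 m
S_min ≈ 0.1440+0.4800+0.7360+0.2000  ⇒  S_min = 39/25 m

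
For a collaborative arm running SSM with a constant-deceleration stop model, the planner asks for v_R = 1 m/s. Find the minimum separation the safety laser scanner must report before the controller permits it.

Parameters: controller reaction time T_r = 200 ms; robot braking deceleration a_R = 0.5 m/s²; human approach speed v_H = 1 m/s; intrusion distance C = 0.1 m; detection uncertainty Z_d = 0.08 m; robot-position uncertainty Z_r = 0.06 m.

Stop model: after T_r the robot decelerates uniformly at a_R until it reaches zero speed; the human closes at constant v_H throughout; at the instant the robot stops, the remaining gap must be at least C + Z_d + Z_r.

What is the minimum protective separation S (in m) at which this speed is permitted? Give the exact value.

S_min = 91/25 m = 3.6400 m

braking lasts T_s = 1/(1/2) = 2.0000 s
robot covers v_R·T_r = 1.0000·0.2000 = 0.2000 m before braking
braking distance = 1.0000²/(2·0.5000) = 1.0000 m
human over T_r+T_s: 1.0000·(0.2000+2.0000) = 2.2000 m
C+Z_d+Z_r = 0.1000+0.0800+0.0600 = 0.2400 m
S_min ≈ 0.2000+1.0000+2.2000+0.2400  ⇒  S_min = 91/25 m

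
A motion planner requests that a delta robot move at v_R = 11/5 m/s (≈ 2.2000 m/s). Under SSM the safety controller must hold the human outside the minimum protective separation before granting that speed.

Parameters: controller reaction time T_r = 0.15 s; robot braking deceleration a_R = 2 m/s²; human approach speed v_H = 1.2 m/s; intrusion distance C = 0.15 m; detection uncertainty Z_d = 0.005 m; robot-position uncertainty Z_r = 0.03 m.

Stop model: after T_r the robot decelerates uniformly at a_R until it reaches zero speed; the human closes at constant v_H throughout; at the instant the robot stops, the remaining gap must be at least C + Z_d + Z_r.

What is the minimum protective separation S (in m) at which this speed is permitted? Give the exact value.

braking lasts T_s = (11/5)/2 = 1.1000 s
robot covers v_R·T_r = 2.2000·0.1500 = 0.3300 m before braking
braking distance = 2.2000²/(2·2.0000) = 1.2100 m
person approaches 1.2000·(0.1500+1.1000) = 1.5000 m
C+Z_d+Z_r = 0.1500+0.0050+0.0300 = 0.1850 m
S_min ≈ 0.3300+1.2100+1.5000+0.1850  ⇒  S_min = 129/40 m

S_min = 129/40 m = 3.2250 m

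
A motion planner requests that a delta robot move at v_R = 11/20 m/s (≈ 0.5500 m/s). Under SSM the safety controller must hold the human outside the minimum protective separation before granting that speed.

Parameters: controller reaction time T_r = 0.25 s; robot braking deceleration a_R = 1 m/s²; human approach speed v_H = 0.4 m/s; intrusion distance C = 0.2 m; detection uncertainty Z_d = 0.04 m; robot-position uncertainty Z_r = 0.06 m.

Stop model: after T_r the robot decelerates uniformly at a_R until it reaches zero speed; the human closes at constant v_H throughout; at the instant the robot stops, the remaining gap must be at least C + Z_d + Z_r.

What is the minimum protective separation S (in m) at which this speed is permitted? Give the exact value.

T_s = v_R/a_R = (11/20)/1 = 0.5500 s
robot covers v_R·T_r = 0.5500·0.2500 = 0.1375 m before braking
braking distance = 0.5500²/(2·1.0000) = 0.1512 m
human closes 0.4000·0.8000 = 0.3200 m
margins: 0.2000+0.0400+0.0600 = 0.3000 m
S_min ≈ 0.1375+0.1512+0.3200+0.3000  ⇒  S_min = 727/800 m

S_min = 727/800 m = 0.9087 m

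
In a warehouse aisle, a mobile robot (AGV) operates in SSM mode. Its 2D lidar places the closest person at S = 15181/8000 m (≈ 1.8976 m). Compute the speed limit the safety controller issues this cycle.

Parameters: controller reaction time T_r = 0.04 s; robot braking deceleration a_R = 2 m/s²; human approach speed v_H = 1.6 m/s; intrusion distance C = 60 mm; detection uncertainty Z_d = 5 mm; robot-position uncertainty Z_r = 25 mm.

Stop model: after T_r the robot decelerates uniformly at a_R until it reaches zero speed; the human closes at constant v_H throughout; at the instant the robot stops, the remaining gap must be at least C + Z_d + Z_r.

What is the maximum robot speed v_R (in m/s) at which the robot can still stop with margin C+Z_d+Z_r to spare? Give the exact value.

at the boundary: (1/4)·v² + (21/25)·v + (-13949/8000) = 0
  disc = (21/25)² − 4·(1/4)·(-13949/8000) = 97969/40000 ; √disc = 313/200
  v_R = (−(21/25) + 313/200) / (2·(1/4)) = 29/20 m/s
check:
stop time T_s = (29/20)/2 = 0.7250 s
robot in T_r: 1.4500·0.0400 = 0.0580 m
robot covers 1.4500·0.7250 − ½·2.0000·0.7250² = 0.5256 m while stopping
human closes 1.6000·0.7650 = 1.2240 m
C+Z_d+Z_r = 0.0600+0.0050+0.0250 = 0.0900 m
sum ≈ 0.0580+0.5256+1.2240+0.0900 ≈ 1.8976 m = S ✓

v_R_max = 29/20 m/s = 1.4500 m/s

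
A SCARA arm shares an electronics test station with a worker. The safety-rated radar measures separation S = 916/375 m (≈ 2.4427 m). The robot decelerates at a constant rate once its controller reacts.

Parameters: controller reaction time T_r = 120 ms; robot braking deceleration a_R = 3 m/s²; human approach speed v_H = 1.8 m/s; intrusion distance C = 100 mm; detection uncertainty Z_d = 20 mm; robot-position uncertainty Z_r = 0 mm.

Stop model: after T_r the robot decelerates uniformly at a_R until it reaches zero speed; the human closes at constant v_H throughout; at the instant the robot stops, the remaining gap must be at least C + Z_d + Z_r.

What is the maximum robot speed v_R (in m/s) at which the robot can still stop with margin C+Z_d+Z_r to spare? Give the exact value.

v_R_max = 2 m/s = 2.0000 m/s

quadratic (1/6)·v² + (18/25)·v + (-158/75) = 0
  disc = (18/25)² − 4·(1/6)·(-158/75) = 10816/5625 ; √disc = 104/75
  v_R = (−(18/25) + 104/75) / (2·(1/6)) = 2 m/s
check:
T_s = v_R/a_R = 2/3 = 0.6667 s
reaction-phase robot travel = 2.0000·0.1200 = 0.2400 m
braking distance = 2.0000²/(2·3.0000) = 0.6667 m
person approaches 1.8000·(0.1200+0.6667) = 1.4160 m
margins: 0.1000+0.0200+0.0000 = 0.1200 m
sum ≈ 0.2400+0.6667+1.4160+0.1200 ≈ 2.4427 m = S ✓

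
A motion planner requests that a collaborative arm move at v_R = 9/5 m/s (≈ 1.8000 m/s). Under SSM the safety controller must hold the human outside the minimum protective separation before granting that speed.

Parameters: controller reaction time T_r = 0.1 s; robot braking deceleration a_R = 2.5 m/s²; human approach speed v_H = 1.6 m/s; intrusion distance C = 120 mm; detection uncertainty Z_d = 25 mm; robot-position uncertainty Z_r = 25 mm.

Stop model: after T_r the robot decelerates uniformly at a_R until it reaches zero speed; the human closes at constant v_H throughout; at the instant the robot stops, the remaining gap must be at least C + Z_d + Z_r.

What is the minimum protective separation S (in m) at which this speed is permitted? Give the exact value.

S_min = 231/100 m = 2.3100 m

T_s = v_R/a_R = (9/5)/(5/2) = 0.7200 s
robot covers v_R·T_r = 1.8000·0.1000 = 0.1800 m before braking
robot under decel: 1.8000²/(2·2.5000) = 0.6480 m
person approaches 1.6000·(0.1000+0.7200) = 1.3120 m
C+Z_d+Z_r = 0.1200+0.0250+0.0250 = 0.1700 m
S_min ≈ 0.1800+0.6480+1.3120+0.1700  ⇒  S_min = 231/100 m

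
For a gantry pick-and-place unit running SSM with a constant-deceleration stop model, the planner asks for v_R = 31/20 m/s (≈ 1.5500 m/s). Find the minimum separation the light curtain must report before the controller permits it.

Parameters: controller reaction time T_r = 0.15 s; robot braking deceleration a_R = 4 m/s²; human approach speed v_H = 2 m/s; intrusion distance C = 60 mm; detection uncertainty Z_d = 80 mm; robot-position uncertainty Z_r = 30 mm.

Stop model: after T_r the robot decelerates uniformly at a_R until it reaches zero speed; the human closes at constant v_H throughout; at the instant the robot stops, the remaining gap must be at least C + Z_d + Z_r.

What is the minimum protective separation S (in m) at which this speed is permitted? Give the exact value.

S_min = 5689/3200 m = 1.7778 m

stop time T_s = (31/20)/4 = 0.3875 s
robot in T_r: 1.5500·0.1500 = 0.2325 m
robot under decel: 1.5500²/(2·4.0000) = 0.3003 m
human over T_r+T_s: 2.0000·(0.1500+0.3875) = 1.0750 m
margins: 0.0600+0.0800+0.0300 = 0.1700 m
S_min ≈ 0.2325+0.3003+1.0750+0.1700  ⇒  S_min = 5689/3200 m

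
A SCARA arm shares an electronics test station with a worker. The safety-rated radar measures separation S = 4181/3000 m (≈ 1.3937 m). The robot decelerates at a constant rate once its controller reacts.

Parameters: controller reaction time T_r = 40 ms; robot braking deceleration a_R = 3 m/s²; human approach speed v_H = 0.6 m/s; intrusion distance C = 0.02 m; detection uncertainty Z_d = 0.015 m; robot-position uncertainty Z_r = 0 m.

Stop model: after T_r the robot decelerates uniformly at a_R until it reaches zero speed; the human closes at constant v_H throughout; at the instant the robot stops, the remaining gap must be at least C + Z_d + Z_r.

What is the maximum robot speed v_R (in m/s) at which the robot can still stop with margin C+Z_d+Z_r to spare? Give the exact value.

quadratic (1/6)·v² + (6/25)·v + (-1001/750) = 0
  disc = (6/25)² − 4·(1/6)·(-1001/750) = 5329/5625 ; √disc = 73/75
  v_R = (−(6/25) + 73/75) / (2·(1/6)) = 11/5 m/s
check:
braking lasts T_s = (11/5)/3 = 0.7333 s
reaction-phase robot travel = 2.2000·0.0400 = 0.0880 m
robot covers 2.2000·0.7333 − ½·3.0000·0.7333² = 0.8067 m while stopping
human closes 0.6000·0.7733 = 0.4640 m
C+Z_d+Z_r = 0.0200+0.0150+0.0000 = 0.0350 m
sum ≈ 0.0880+0.8067+0.4640+0.0350 ≈ 1.3937 m = S ✓

v_R_max = 11/5 m/s = 2.2000 m/s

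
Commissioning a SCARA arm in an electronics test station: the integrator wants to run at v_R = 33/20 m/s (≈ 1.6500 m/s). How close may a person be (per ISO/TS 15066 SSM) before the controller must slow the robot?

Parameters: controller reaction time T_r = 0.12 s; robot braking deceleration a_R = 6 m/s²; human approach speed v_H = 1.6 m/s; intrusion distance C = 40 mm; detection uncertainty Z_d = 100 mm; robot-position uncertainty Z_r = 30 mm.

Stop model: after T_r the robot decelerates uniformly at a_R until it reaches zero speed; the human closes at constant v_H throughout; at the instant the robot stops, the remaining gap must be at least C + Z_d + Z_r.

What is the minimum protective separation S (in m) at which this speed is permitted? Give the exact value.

stop time T_s = (33/20)/6 = 0.2750 s
reaction-phase robot travel = 1.6500·0.1200 = 0.1980 m
braking distance = 1.6500²/(2·6.0000) = 0.2269 m
human closes 1.6000·0.3950 = 0.6320 m
residual clearance needed = 0.0400+0.1000+0.0300 = 0.1700 m
S_min ≈ 0.1980+0.2269+0.6320+0.1700  ⇒  S_min = 1963/1600 m

S_min = 1963/1600 m = 1.2269 m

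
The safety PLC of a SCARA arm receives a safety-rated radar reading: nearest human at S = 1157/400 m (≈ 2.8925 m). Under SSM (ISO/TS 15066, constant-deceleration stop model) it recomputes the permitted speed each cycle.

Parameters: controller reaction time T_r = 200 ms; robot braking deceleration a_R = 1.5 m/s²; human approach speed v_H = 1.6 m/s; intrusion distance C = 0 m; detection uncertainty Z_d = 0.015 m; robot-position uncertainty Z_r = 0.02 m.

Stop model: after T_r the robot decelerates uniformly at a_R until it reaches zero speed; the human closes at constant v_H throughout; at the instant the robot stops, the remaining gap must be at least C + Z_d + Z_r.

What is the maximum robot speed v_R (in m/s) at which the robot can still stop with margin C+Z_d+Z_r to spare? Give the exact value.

collect terms ⇒ (1/3)·v_R² + (19/15)·v_R + (-203/80) = 0
  disc = (19/15)² − 4·(1/3)·(-203/80) = 4489/900 ; √disc = 67/30
  v_R = (−(19/15) + 67/30) / (2·(1/3)) = 29/20 m/s
check:
stop time T_s = (29/20)/(3/2) = 0.9667 s
robot in T_r: 1.4500·0.2000 = 0.2900 m
robot covers 1.4500·0.9667 − ½·1.5000·0.9667² = 0.7008 m while stopping
human over T_r+T_s: 1.6000·(0.2000+0.9667) = 1.8667 m
margins: 0.0000+0.0150+0.0200 = 0.0350 m
sum ≈ 0.2900+0.7008+1.8667+0.0350 ≈ 2.8925 m = S ✓

v_R_max = 29/20 m/s = 1.4500 m/s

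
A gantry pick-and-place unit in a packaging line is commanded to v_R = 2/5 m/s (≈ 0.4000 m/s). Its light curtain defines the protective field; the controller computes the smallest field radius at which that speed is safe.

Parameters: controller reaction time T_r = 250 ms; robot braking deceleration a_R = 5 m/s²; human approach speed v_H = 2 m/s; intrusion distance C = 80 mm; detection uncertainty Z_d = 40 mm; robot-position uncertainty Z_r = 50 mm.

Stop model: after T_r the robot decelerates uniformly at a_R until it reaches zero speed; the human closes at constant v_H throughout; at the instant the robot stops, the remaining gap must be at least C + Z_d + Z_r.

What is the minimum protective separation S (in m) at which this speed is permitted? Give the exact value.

braking lasts T_s = (2/5)/5 = 0.0800 s
reaction-phase robot travel = 0.4000·0.2500 = 0.1000 m
robot covers 0.4000·0.0800 − ½·5.0000·0.0800² = 0.0160 m while stopping
person approaches 2.0000·(0.2500+0.0800) = 0.6600 m
margins: 0.0800+0.0400+0.0500 = 0.1700 m
S_min ≈ 0.1000+0.0160+0.6600+0.1700  ⇒  S_min = 473/500 m

S_min = 473/500 m = 0.9460 m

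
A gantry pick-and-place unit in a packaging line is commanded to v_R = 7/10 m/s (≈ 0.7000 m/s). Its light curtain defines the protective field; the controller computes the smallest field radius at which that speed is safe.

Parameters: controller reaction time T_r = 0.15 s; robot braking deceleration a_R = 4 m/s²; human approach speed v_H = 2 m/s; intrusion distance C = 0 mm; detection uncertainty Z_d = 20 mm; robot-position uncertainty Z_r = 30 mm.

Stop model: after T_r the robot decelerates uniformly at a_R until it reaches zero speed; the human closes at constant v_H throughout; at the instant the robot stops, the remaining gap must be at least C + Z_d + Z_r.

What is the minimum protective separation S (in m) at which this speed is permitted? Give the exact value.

S_min = 693/800 m = 0.8662 m

stop time T_s = (7/10)/4 = 0.1750 s
robot covers v_R·T_r = 0.7000·0.1500 = 0.1050 m before braking
braking distance = 0.7000²/(2·4.0000) = 0.0612 m
person approaches 2.0000·(0.1500+0.1750) = 0.6500 m
residual clearance needed = 0.0000+0.0200+0.0300 = 0.0500 m
S_min ≈ 0.1050+0.0612+0.6500+0.0500  ⇒  S_min = 693/800 m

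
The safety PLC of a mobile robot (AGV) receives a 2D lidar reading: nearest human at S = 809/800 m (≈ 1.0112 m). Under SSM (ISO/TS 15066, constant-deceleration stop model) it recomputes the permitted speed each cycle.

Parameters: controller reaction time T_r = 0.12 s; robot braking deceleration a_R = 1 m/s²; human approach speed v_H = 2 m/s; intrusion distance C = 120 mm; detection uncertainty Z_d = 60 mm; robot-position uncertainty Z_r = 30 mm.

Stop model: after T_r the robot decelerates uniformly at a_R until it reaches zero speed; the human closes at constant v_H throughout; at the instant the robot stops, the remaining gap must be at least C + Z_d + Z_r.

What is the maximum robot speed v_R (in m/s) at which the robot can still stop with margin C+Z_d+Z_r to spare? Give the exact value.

quadratic (1/2)·v² + (53/25)·v + (-449/800) = 0
  disc = (53/25)² − 4·(1/2)·(-449/800) = 56169/10000 ; √disc = 237/100
  v_R = (−(53/25) + 237/100) / (2·(1/2)) = 1/4 m/s
check:
T_s = v_R/a_R = (1/4)/1 = 0.2500 s
reaction-phase robot travel = 0.2500·0.1200 = 0.0300 m
braking distance = 0.2500²/(2·1.0000) = 0.0312 m
human closes 2.0000·0.3700 = 0.7400 m
margins: 0.1200+0.0600+0.0300 = 0.2100 m
sum ≈ 0.0300+0.0312+0.7400+0.2100 ≈ 1.0112 m = S ✓

v_R_max = 1/4 m/s = 0.2500 m/s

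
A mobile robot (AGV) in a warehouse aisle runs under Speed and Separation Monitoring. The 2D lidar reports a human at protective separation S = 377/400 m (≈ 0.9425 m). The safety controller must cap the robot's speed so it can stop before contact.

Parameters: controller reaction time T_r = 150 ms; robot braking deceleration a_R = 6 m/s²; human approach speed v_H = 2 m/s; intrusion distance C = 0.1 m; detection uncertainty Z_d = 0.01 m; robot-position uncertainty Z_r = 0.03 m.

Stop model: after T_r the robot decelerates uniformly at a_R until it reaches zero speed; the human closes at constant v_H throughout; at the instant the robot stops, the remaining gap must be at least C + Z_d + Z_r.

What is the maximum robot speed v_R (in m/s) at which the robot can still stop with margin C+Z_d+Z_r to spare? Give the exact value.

v_R_max = 9/10 m/s = 0.9000 m/s

quadratic (1/12)·v² + (29/60)·v + (-201/400) = 0
  disc = (29/60)² − 4·(1/12)·(-201/400) = 361/900 ; √disc = 19/30
  v_R = (−(29/60) + 19/30) / (2·(1/12)) = 9/10 m/s
check:
T_s = v_R/a_R = (9/10)/6 = 0.1500 s
robot in T_r: 0.9000·0.1500 = 0.1350 m
robot under decel: 0.9000²/(2·6.0000) = 0.0675 m
person approaches 2.0000·(0.1500+0.1500) = 0.6000 m
C+Z_d+Z_r = 0.1000+0.0100+0.0300 = 0.1400 m
sum ≈ 0.1350+0.0675+0.6000+0.1400 ≈ 0.9425 m = S ✓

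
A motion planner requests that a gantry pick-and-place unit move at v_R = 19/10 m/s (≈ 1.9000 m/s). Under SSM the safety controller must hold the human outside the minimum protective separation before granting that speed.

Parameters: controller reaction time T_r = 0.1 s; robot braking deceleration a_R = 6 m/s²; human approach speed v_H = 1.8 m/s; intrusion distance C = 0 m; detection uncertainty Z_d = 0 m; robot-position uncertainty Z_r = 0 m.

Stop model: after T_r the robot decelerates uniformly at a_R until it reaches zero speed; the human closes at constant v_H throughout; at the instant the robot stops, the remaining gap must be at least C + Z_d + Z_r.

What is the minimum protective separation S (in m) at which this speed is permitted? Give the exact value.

stop time T_s = (19/10)/6 = 0.3167 s
robot covers v_R·T_r = 1.9000·0.1000 = 0.1900 m before braking
braking distance = 1.9000²/(2·6.0000) = 0.3008 m
human closes 1.8000·0.4167 = 0.7500 m
margins: 0.0000+0.0000+0.0000 = 0.0000 m
S_min ≈ 0.1900+0.3008+0.7500+0.0000  ⇒  S_min = 1489/1200 m

S_min = 1489/1200 m = 1.2408 m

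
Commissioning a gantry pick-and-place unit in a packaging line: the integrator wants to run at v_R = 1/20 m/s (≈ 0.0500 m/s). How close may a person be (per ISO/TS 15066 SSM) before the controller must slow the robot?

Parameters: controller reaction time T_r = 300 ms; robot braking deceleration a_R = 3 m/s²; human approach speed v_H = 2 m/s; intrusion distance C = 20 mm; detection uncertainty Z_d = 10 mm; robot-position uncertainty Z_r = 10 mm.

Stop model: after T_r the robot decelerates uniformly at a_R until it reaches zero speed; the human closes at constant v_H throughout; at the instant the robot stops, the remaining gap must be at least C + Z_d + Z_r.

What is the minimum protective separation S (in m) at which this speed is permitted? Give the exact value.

S_min = 551/800 m = 0.6887 m

stop time T_s = (1/20)/3 = 0.0167 s
reaction-phase robot travel = 0.0500·0.3000 = 0.0150 m
braking distance = 0.0500²/(2·3.0000) = 0.0004 m
human over T_r+T_s: 2.0000·(0.3000+0.0167) = 0.6333 m
residual clearance needed = 0.0200+0.0100+0.0100 = 0.0400 m
S_min ≈ 0.0150+0.0004+0.6333+0.0400  ⇒  S_min = 551/800 m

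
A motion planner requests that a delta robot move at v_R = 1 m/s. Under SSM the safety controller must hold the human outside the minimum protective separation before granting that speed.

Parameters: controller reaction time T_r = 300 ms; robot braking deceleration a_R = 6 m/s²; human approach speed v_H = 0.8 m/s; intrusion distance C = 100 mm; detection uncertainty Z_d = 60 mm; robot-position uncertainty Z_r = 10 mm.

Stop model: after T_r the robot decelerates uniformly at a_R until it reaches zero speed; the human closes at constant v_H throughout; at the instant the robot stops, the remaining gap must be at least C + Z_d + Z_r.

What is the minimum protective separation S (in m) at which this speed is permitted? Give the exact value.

S_min = 139/150 m = 0.9267 m

T_s = v_R/a_R = 1/6 = 0.1667 s
robot in T_r: 1.0000·0.3000 = 0.3000 m
robot under decel: 1.0000²/(2·6.0000) = 0.0833 m
human over T_r+T_s: 0.8000·(0.3000+0.1667) = 0.3733 m
margins: 0.1000+0.0600+0.0100 = 0.1700 m
S_min ≈ 0.3000+0.0833+0.3733+0.1700  ⇒  S_min = 139/150 m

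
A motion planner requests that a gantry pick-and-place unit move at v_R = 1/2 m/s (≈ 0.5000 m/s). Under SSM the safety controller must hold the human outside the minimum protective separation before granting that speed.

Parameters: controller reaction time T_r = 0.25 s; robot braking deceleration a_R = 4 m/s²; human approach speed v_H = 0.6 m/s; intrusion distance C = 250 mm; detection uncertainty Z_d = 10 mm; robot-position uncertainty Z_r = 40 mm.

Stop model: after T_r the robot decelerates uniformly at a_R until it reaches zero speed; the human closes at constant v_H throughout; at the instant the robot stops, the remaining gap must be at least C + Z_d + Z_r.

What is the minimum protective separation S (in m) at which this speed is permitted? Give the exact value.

braking lasts T_s = (1/2)/4 = 0.1250 s
reaction-phase robot travel = 0.5000·0.2500 = 0.1250 m
robot under decel: 0.5000²/(2·4.0000) = 0.0312 m
human closes 0.6000·0.3750 = 0.2250 m
C+Z_d+Z_r = 0.2500+0.0100+0.0400 = 0.3000 m
S_min ≈ 0.1250+0.0312+0.2250+0.3000  ⇒  S_min = 109/160 m

S_min = 109/160 m = 0.6813 m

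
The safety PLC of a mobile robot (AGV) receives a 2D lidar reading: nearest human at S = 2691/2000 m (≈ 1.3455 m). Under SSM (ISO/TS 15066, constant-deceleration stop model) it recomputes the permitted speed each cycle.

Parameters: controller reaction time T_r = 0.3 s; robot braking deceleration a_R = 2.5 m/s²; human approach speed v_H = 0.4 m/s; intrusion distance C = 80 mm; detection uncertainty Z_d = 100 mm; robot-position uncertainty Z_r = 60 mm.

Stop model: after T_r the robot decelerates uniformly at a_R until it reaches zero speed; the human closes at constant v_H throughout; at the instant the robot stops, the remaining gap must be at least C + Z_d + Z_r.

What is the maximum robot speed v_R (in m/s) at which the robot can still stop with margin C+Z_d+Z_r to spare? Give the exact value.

v_R_max = 27/20 m/s = 1.3500 m/s

at the boundary: (1/5)·v² + (23/50)·v + (-1971/2000) = 0
  disc = (23/50)² − 4·(1/5)·(-1971/2000) = 1 ; √disc = 1
  v_R = (−(23/50) + 1) / (2·(1/5)) = 27/20 m/s
check:
braking lasts T_s = (27/20)/(5/2) = 0.5400 s
reaction-phase robot travel = 1.3500·0.3000 = 0.4050 m
braking distance = 1.3500²/(2·2.5000) = 0.3645 m
human over T_r+T_s: 0.4000·(0.3000+0.5400) = 0.3360 m
margins: 0.0800+0.1000+0.0600 = 0.2400 m
sum ≈ 0.4050+0.3645+0.3360+0.2400 ≈ 1.3455 m = S ✓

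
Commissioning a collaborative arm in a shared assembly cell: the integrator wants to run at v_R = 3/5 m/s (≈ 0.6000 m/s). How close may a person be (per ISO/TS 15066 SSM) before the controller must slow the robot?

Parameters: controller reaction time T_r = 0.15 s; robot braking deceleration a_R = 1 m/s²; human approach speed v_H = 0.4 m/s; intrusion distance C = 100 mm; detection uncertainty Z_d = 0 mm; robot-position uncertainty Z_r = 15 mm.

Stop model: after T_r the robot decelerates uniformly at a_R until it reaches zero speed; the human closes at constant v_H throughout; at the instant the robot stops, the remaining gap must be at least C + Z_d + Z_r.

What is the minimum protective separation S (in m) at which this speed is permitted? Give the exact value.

S_min = 137/200 m = 0.6850 m

braking lasts T_s = (3/5)/1 = 0.6000 s
robot in T_r: 0.6000·0.1500 = 0.0900 m
braking distance = 0.6000²/(2·1.0000) = 0.1800 m
person approaches 0.4000·(0.1500+0.6000) = 0.3000 m
margins: 0.1000+0.0000+0.0150 = 0.1150 m
S_min ≈ 0.0900+0.1800+0.3000+0.1150  ⇒  S_min = 137/200 m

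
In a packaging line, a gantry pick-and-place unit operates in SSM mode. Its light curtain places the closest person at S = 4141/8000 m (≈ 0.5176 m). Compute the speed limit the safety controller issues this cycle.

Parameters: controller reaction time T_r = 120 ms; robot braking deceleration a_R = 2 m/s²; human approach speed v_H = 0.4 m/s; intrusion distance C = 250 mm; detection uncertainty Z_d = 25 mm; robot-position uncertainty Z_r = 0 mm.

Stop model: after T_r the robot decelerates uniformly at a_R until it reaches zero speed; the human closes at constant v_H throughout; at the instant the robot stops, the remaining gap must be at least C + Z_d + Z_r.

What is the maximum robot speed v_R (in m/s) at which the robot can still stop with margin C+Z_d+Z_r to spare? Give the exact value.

quadratic (1/4)·v² + (8/25)·v + (-1557/8000) = 0
  disc = (8/25)² − 4·(1/4)·(-1557/8000) = 11881/40000 ; √disc = 109/200
  v_R = (−(8/25) + 109/200) / (2·(1/4)) = 9/20 m/s
check:
stop time T_s = (9/20)/2 = 0.2250 s
robot covers v_R·T_r = 0.4500·0.1200 = 0.0540 m before braking
braking distance = 0.4500²/(2·2.0000) = 0.0506 m
human closes 0.4000·0.3450 = 0.1380 m
C+Z_d+Z_r = 0.2500+0.0250+0.0000 = 0.2750 m
sum ≈ 0.0540+0.0506+0.1380+0.2750 ≈ 0.5176 m = S ✓

v_R_max = 9/20 m/s = 0.4500 m/s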